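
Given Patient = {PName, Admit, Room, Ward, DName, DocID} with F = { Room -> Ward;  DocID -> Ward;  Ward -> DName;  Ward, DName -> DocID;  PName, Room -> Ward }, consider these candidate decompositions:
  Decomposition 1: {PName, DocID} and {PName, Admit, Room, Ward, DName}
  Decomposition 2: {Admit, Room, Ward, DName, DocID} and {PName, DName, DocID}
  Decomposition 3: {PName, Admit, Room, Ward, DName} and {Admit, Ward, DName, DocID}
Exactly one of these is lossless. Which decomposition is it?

Decomposition 1: common = {PName}, closure = {PName} → lossy.
Decomposition 2: common = {DName, DocID}, closure = {Ward, DName, DocID} → lossy.
Decomposition 3: common = {Admit, Ward, DName}, closure = {Admit, Ward, DName, DocID} → lossless.

Decomposition 3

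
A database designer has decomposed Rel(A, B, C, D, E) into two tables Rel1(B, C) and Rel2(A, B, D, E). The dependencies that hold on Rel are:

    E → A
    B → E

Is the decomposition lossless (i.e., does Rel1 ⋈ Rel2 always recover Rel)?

Common attributes: Rel1 ∩ Rel2 = {B}.
Closure of {B}: B → E applies, adding E; E → A applies, adding A. So (B)⁺ = {A, B, E}.
The closure contains neither all of Rel1 = {B, C} nor all of Rel2 = {A, B, D, E}, so the common attributes are not a superkey of either fragment. The join is lossy.

No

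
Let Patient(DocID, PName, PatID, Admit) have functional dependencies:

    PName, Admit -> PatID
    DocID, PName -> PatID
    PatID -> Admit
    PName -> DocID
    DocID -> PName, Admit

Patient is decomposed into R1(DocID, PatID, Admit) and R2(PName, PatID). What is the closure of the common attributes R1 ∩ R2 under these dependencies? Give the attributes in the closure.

R1 ∩ R2 = {PatID}.
PatID → Admit applies, adding Admit
Closure: {PatID, Admit}.

PatID, Admit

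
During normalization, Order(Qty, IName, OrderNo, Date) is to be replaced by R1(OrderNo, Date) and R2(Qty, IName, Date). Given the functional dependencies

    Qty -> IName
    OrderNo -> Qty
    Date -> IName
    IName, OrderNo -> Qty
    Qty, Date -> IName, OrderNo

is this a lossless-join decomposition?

No

Common attributes: R1 ∩ R2 = {Date}.
Closure of {Date}: Date → IName applies, adding IName. So (Date)⁺ = {IName, Date}.
The closure contains neither all of R1 = {OrderNo, Date} nor all of R2 = {Qty, IName, Date}, so the common attributes are not a superkey of either fragment. The join is lossy.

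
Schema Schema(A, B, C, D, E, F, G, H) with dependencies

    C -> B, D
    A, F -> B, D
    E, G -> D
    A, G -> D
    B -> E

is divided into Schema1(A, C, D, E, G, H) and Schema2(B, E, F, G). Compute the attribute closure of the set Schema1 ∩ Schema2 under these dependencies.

Schema1 ∩ Schema2 = {E, G}.
E, G → D applies, adding D
Closure: {D, E, G}.

D, E, G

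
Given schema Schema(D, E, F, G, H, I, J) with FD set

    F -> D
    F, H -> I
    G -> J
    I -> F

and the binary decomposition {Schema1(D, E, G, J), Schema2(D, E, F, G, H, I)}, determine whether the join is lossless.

Common attributes: Schema1 ∩ Schema2 = {D, E, G}.
Closure of {D, E, G}: G → J applies, adding J. So (D, E, G)⁺ = {D, E, G, J}.
This closure contains every attribute of Schema1, so Schema1 ∩ Schema2 → Schema1. The join is lossless.

Yes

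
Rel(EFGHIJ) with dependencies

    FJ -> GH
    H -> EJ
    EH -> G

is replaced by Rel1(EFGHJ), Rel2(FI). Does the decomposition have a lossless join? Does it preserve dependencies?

Lossless test: (F)⁺ = {F}, which is a superkey of neither fragment — lossy.
Dependency preservation: every FD's attributes lie within a single fragment, so each can be enforced locally — preserved.

lossy but dependency-preserving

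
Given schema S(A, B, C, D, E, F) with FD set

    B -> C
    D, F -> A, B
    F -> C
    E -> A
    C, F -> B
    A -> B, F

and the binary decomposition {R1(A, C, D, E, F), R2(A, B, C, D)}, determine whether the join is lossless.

Common attributes: R1 ∩ R2 = {A, C, D}.
Closure of {A, C, D}: A → B, F applies, adding B, F. So (A, C, D)⁺ = {A, B, C, D, F}.
This closure contains every attribute of R2, so R1 ∩ R2 → R2. The join is lossless.

Yes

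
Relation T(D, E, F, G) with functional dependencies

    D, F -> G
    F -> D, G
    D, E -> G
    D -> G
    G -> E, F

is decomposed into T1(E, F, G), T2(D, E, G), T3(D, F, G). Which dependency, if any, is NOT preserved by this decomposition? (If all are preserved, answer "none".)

none

D, F → G lies within T3.
F → D, G lies within T3.
D, E → G lies within T2.
D → G lies within T2.
G → E, F lies within T1.
Every dependency is enforceable on the fragments, so the decomposition is dependency-preserving.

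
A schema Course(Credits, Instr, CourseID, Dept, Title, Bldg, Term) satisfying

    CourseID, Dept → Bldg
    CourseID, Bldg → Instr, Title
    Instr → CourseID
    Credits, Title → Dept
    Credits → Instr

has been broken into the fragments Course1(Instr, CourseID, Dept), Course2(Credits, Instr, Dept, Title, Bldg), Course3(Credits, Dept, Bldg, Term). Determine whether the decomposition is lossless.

Yes

Chase test. Columns are Credits, Instr, CourseID, Dept, Title, Bldg, Term; row i has aⱼ where attribute j ∈ Coursei, else bᵢⱼ.
Initial tableau (one row per fragment):
  row 1: b11 a2 a3 a4 b15 b16 b17
  row 2: a1 a2 b23 a4 a5 a6 b27
  row 3: a1 b32 b33 a4 b35 a6 a7
Rows 1 and 2 agree on Instr; apply Instr→CourseID and equate their CourseID entries.
Rows 2 and 3 agree on Credits; apply Credits→Instr and equate their Instr entries.
Rows 1 and 2 agree on CourseID, Dept; apply CourseID, Dept→Bldg and equate their Bldg entries.
Rows 1 and 2 agree on CourseID, Bldg; apply CourseID, Bldg→Instr, Title and equate their Instr, Title entries.
Rows 1 and 3 agree on Instr; apply Instr→CourseID and equate their CourseID entries.
Rows 1 and 3 agree on CourseID, Bldg; apply CourseID, Bldg→Instr, Title and equate their Instr, Title entries.
Row 3 is now all distinguished symbols — the join is lossless.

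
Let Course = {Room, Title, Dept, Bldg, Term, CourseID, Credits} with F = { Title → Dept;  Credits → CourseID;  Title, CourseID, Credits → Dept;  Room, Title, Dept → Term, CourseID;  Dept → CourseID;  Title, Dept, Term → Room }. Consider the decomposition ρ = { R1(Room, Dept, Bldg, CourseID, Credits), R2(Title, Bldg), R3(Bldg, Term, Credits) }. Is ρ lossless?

Chase test. Columns are Room, Title, Dept, Bldg, Term, CourseID, Credits; row i has aⱼ where attribute j ∈ Ri, else bᵢⱼ.
Initial tableau (one row per fragment):
  row 1: a1 b12 a3 a4 b15 a6 a7
  row 2: b21 a2 b23 a4 b25 b26 b27
  row 3: b31 b32 b33 a4 a5 b36 a7
Rows 1 and 3 agree on Credits; apply Credits→CourseID and equate their CourseID entries.
No row becomes fully distinguished — the join is lossy.

No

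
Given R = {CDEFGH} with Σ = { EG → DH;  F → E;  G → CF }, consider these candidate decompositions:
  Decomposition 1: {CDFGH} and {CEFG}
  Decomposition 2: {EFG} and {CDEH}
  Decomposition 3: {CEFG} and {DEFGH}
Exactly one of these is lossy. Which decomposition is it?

Decomposition 2

Decomposition 1: common = {CFG}, closure = {CDEFGH} → lossless.
Decomposition 2: common = {E}, closure = {E} → lossy.
Decomposition 3: common = {EFG}, closure = {CDEFGH} → lossless.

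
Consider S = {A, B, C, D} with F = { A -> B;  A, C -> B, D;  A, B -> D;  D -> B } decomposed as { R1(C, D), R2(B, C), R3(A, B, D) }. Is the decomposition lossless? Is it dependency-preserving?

Lossless test (chase): Rows 1 and 3 agree on D; apply D→B and equate their B entries. No row becomes fully distinguished — the join is lossy.
Dependency preservation: A, C → B, D is not contained in any single fragment, but the restricted closure of its left-hand side across the fragments still reaches the right-hand side; the remaining FDs each lie inside some fragment. All dependencies are preserved.

lossy but dependency-preserving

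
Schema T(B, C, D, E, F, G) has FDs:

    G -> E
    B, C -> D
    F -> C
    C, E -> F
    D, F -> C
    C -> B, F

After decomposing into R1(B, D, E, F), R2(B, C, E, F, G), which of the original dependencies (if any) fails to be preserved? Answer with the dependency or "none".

G → E lies within R2.
B, C → D: restricted closure across fragments reaches D.
F → C lies within R2.
C, E → F lies within R2.
D, F → C: restricted closure across fragments reaches C.
C → B, F lies within R2.
Every dependency is enforceable on the fragments, so the decomposition is dependency-preserving.

none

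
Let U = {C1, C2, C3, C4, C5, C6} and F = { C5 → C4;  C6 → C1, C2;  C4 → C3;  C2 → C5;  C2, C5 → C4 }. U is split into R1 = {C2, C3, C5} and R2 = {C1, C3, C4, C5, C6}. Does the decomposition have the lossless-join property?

No

Common attributes: R1 ∩ R2 = {C3, C5}.
Closure of {C3, C5}: C5 → C4 applies, adding C4. So (C3, C5)⁺ = {C3, C4, C5}.
The closure contains neither all of R1 = {C2, C3, C5} nor all of R2 = {C1, C3, C4, C5, C6}, so the common attributes are not a superkey of either fragment. The join is lossy.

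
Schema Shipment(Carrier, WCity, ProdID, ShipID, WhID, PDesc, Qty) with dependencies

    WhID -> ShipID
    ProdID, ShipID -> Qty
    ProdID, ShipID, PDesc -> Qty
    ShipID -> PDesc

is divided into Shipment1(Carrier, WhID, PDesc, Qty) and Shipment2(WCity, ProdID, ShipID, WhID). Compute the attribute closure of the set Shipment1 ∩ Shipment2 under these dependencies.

Shipment1 ∩ Shipment2 = {WhID}.
WhID → ShipID applies, adding ShipID
ShipID → PDesc applies, adding PDesc
Closure: {ShipID, WhID, PDesc}.

ShipID, WhID, PDesc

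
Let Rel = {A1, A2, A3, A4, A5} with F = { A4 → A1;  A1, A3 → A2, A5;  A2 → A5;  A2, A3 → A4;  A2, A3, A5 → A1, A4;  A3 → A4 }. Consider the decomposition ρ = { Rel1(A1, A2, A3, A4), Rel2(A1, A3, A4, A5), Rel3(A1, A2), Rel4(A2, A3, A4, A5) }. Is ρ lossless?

Yes

Chase test. Columns are A1, A2, A3, A4, A5; row i has aⱼ where attribute j ∈ Reli, else bᵢⱼ.
Initial tableau (one row per fragment):
  row 1: a1 a2 a3 a4 b15
  row 2: a1 b22 a3 a4 a5
  row 3: a1 a2 b33 b34 b35
  row 4: b41 a2 a3 a4 a5
Rows 1 and 4 agree on A4; apply A4→A1 and equate their A1 entries.
Rows 1 and 2 agree on A1, A3; apply A1, A3→A2, A5 and equate their A2, A5 entries.
Rows 1 and 3 agree on A2; apply A2→A5 and equate their A5 entries.
Row 1 is now all distinguished symbols — the join is lossless.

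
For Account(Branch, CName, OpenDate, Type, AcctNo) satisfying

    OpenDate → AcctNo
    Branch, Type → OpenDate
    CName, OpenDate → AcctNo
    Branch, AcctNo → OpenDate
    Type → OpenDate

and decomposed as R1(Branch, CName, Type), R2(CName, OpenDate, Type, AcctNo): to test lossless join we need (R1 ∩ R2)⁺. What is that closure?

CName, OpenDate, Type, AcctNo

R1 ∩ R2 = {CName, Type}.
Type → OpenDate applies, adding OpenDate
OpenDate → AcctNo applies, adding AcctNo
Closure: {CName, OpenDate, Type, AcctNo}.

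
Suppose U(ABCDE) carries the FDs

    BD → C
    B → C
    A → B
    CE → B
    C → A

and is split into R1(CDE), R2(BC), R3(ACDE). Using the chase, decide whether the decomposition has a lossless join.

Chase test. Columns are ABCDE; row i has aⱼ where attribute j ∈ Ri, else bᵢⱼ.
Initial tableau (one row per fragment):
  row 1: b11 b12 a3 a4 a5
  row 2: b21 a2 a3 b24 b25
  row 3: a1 b32 a3 a4 a5
Rows 1 and 3 agree on CE; apply CE→B and equate their B entries.
Rows 1 and 2 agree on C; apply C→A and equate their A entries.
Rows 1 and 3 agree on C; apply C→A and equate their A entries.
Rows 1 and 2 agree on A; apply A→B and equate their B entries.
Row 1 is now all distinguished symbols — the join is lossless.

Yes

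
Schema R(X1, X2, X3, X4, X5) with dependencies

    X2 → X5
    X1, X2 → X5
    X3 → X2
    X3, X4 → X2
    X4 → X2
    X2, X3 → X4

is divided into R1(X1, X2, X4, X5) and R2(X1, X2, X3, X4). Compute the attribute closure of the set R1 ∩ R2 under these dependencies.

X1, X2, X4, X5

R1 ∩ R2 = {X1, X2, X4}.
X2 → X5 applies, adding X5
Closure: {X1, X2, X4, X5}.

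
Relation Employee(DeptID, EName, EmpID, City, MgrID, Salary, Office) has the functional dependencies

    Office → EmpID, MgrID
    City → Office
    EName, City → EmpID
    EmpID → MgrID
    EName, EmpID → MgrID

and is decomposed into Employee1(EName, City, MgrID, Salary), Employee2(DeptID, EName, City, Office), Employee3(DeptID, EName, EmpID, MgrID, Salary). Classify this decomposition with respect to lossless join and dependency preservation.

Lossless test (chase): Rows 1 and 2 agree on City; apply City→Office and equate their Office entries. Rows 1 and 2 agree on EName, City; apply EName, City→EmpID and equate their EmpID entries. Rows 1 and 2 agree on EmpID; apply EmpID→MgrID and equate their MgrID entries. No row becomes fully distinguished — the join is lossy.
Dependency preservation: the restricted closure of {Office} across the fragments never reaches {EmpID, MgrID}, so Office → EmpID, MgrID cannot be enforced without a join — not preserved.

lossy and not dependency-preserving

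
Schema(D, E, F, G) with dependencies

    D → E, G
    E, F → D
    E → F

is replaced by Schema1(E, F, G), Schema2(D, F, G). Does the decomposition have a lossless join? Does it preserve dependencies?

Lossless test: (F, G)⁺ = {F, G}, which is a superkey of neither fragment — lossy.
Dependency preservation: the restricted closure of {D} across the fragments never reaches {E, G}, so D → E, G cannot be enforced without a join — not preserved.

lossy and not dependency-preserving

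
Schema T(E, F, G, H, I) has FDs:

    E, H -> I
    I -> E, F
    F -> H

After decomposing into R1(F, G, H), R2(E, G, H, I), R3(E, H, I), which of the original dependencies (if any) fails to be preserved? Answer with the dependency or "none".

Check I → E, F: no single fragment contains all of {E, F, I}, and the restricted closure of {I} across the fragments never reaches {E, F}.
E, H → I is preserved.
F → H is preserved.

I -> E, F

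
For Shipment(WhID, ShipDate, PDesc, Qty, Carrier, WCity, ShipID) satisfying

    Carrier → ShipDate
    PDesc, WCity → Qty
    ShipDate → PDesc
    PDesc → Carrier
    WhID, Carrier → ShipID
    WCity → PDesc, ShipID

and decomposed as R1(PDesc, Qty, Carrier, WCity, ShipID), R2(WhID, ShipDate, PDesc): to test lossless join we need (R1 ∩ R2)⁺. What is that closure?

ShipDate, PDesc, Carrier

R1 ∩ R2 = {PDesc}.
PDesc → Carrier applies, adding Carrier
Carrier → ShipDate applies, adding ShipDate
Closure: {ShipDate, PDesc, Carrier}.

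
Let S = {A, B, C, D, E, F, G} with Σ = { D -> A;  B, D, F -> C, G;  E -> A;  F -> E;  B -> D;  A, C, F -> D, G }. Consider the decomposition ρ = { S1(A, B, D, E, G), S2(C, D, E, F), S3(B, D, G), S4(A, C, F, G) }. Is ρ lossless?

No

Chase test. Columns are A, B, C, D, E, F, G; row i has aⱼ where attribute j ∈ Si, else bᵢⱼ.
Initial tableau (one row per fragment):
  row 1: a1 a2 b13 a4 a5 b16 a7
  row 2: b21 b22 a3 a4 a5 a6 b27
  row 3: b31 a2 b33 a4 b35 b36 a7
  row 4: a1 b42 a3 b44 b45 a6 a7
Rows 1 and 2 agree on D; apply D→A and equate their A entries.
Rows 1 and 3 agree on D; apply D→A and equate their A entries.
Rows 2 and 4 agree on F; apply F→E and equate their E entries.
Rows 2 and 4 agree on A, C, F; apply A, C, F→D, G and equate their D, G entries.
No row becomes fully distinguished — the join is lossy.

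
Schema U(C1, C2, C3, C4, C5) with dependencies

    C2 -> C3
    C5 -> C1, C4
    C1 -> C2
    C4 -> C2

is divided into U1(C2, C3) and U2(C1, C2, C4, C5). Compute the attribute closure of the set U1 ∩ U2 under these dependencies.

C2, C3

U1 ∩ U2 = {C2}.
C2 → C3 applies, adding C3
Closure: {C2, C3}.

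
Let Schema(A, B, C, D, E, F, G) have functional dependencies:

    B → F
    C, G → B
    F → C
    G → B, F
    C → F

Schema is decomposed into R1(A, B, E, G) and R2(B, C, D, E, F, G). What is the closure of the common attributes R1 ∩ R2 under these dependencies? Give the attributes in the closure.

R1 ∩ R2 = {B, E, G}.
B → F applies, adding F
F → C applies, adding C
Closure: {B, C, E, F, G}.

B, C, E, F, G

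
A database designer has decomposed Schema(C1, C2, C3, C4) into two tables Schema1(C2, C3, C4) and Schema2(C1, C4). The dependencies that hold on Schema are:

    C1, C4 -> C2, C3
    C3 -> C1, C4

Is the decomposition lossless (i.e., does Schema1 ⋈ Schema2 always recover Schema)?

No

Common attributes: Schema1 ∩ Schema2 = {C4}.
No dependency enlarges {C4}, so (C4)⁺ = {C4}.
The closure contains neither all of Schema1 = {C2, C3, C4} nor all of Schema2 = {C1, C4}, so the common attributes are not a superkey of either fragment. The join is lossy.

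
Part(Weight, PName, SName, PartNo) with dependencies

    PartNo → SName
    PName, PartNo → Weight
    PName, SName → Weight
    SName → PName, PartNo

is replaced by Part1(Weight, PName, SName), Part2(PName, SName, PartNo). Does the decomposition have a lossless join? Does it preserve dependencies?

lossless and dependency-preserving

Lossless test: (PName, SName)⁺ = {Weight, PName, SName, PartNo}, which contains all of one fragment — lossless.
Dependency preservation: PName, PartNo → Weight is not contained in any single fragment, but the restricted closure of its left-hand side across the fragments still reaches the right-hand side; the remaining FDs each lie inside some fragment. All dependencies are preserved.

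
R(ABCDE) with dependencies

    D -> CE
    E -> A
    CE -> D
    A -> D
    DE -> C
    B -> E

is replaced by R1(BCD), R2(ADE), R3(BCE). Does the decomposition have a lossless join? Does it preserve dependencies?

Lossless test (chase): Rows 1 and 2 agree on D; apply D→CE and equate their CE entries. Rows 1 and 2 agree on E; apply E→A and equate their A entries. Rows 1 and 3 agree on E; apply E→A and equate their A entries. Rows 1 and 3 agree on CE; apply CE→D and equate their D entries. Row 1 is now all distinguished symbols — the join is lossless.
Dependency preservation: D → CE; CE → D; DE → C are not contained in any single fragment, but the restricted closure of each left-hand side across the fragments still reaches the right-hand side; the remaining FDs each lie inside some fragment. All dependencies are preserved.

lossless and dependency-preserving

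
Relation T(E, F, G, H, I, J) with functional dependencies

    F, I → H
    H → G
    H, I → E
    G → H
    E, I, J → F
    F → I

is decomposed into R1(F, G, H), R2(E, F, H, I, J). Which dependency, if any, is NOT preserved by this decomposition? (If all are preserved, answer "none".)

F, I → H lies within R2.
H → G lies within R1.
H, I → E lies within R2.
G → H lies within R1.
E, I, J → F lies within R2.
F → I lies within R2.
Every dependency is enforceable on the fragments, so the decomposition is dependency-preserving.

none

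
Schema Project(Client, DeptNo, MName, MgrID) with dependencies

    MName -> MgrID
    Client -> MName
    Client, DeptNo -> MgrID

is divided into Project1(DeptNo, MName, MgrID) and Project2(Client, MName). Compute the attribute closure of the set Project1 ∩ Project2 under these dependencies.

MName, MgrID

Project1 ∩ Project2 = {MName}.
MName → MgrID applies, adding MgrID
Closure: {MName, MgrID}.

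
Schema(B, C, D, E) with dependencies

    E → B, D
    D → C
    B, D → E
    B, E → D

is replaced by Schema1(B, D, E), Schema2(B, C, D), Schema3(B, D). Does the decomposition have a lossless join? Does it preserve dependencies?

Lossless test (chase): Rows 1 and 2 agree on D; apply D→C and equate their C entries. Rows 1 and 3 agree on D; apply D→C and equate their C entries. Rows 1 and 2 agree on B, D; apply B, D→E and equate their E entries. Rows 1 and 3 agree on B, D; apply B, D→E and equate their E entries. Row 1 is now all distinguished symbols — the join is lossless.
Dependency preservation: every FD's attributes lie within a single fragment, so each can be enforced locally — preserved.

lossless and dependency-preserving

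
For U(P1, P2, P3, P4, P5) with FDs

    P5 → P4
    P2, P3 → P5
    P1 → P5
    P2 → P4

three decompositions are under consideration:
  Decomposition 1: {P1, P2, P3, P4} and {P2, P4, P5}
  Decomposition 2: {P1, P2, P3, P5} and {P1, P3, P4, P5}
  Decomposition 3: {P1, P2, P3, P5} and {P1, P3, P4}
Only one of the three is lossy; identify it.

Decomposition 1

Decomposition 1: common = {P2, P4}, closure = {P2, P4} → lossy.
Decomposition 2: common = {P1, P3, P5}, closure = {P1, P3, P4, P5} → lossless.
Decomposition 3: common = {P1, P3}, closure = {P1, P3, P4, P5} → lossless.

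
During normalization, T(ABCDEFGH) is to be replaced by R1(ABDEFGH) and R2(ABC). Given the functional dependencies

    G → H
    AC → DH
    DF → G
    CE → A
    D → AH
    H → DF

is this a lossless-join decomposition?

Common attributes: R1 ∩ R2 = {AB}.
No dependency enlarges {AB}, so (AB)⁺ = {AB}.
The closure contains neither all of R1 = {ABDEFGH} nor all of R2 = {ABC}, so the common attributes are not a superkey of either fragment. The join is lossy.

No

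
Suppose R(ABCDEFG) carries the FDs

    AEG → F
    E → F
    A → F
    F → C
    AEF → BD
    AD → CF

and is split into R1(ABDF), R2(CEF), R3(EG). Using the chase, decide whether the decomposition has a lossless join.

Chase test. Columns are ABCDEFG; row i has aⱼ where attribute j ∈ Ri, else bᵢⱼ.
Initial tableau (one row per fragment):
  row 1: a1 a2 b13 a4 b15 a6 b17
  row 2: b21 b22 a3 b24 a5 a6 b27
  row 3: b31 b32 b33 b34 a5 b36 a7
Rows 2 and 3 agree on E; apply E→F and equate their F entries.
Rows 1 and 2 agree on F; apply F→C and equate their C entries.
Rows 1 and 3 agree on F; apply F→C and equate their C entries.
No row becomes fully distinguished — the join is lossy.

No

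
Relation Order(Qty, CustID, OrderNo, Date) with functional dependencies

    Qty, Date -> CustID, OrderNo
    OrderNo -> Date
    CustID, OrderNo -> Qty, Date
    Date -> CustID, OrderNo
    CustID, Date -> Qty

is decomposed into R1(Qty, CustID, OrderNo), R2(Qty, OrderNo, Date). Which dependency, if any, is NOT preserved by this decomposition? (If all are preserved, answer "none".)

none

Qty, Date → CustID, OrderNo: restricted closure across fragments reaches CustID, OrderNo.
OrderNo → Date lies within R2.
CustID, OrderNo → Qty, Date: restricted closure across fragments reaches Qty, Date.
Date → CustID, OrderNo: restricted closure across fragments reaches CustID, OrderNo.
CustID, Date → Qty: restricted closure across fragments reaches Qty.
Every dependency is enforceable on the fragments, so the decomposition is dependency-preserving.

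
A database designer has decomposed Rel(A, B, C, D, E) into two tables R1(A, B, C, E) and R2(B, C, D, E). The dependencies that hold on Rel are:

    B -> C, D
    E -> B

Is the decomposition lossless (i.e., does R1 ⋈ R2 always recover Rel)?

Common attributes: R1 ∩ R2 = {B, C, E}.
Closure of {B, C, E}: B → C, D applies, adding D. So (B, C, E)⁺ = {B, C, D, E}.
This closure contains every attribute of R2, so R1 ∩ R2 → R2. The join is lossless.

Yes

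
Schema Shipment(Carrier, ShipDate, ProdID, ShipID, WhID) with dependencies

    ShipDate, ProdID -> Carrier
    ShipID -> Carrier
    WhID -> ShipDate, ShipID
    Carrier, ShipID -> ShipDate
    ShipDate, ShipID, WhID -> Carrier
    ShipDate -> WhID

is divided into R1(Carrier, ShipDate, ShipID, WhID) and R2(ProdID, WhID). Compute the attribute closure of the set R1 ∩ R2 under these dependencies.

R1 ∩ R2 = {WhID}.
WhID → ShipDate, ShipID applies, adding ShipDate, ShipID
ShipDate, ShipID, WhID → Carrier applies, adding Carrier
Closure: {Carrier, ShipDate, ShipID, WhID}.

Carrier, ShipDate, ShipID, WhID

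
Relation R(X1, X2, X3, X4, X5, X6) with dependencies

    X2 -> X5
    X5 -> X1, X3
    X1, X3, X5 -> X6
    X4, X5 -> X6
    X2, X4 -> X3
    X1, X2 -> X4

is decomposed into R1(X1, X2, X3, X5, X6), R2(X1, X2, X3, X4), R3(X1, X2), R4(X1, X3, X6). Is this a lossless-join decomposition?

Chase test. Columns are X1, X2, X3, X4, X5, X6; row i has aⱼ where attribute j ∈ Ri, else bᵢⱼ.
Initial tableau (one row per fragment):
  row 1: a1 a2 a3 b14 a5 a6
  row 2: a1 a2 a3 a4 b25 b26
  row 3: a1 a2 b33 b34 b35 b36
  row 4: a1 b42 a3 b44 b45 a6
Rows 1 and 2 agree on X2; apply X2→X5 and equate their X5 entries.
Rows 1 and 3 agree on X2; apply X2→X5 and equate their X5 entries.
Rows 1 and 3 agree on X5; apply X5→X1, X3 and equate their X1, X3 entries.
Rows 1 and 2 agree on X1, X3, X5; apply X1, X3, X5→X6 and equate their X6 entries.
Rows 1 and 3 agree on X1, X3, X5; apply X1, X3, X5→X6 and equate their X6 entries.
Rows 1 and 2 agree on X1, X2; apply X1, X2→X4 and equate their X4 entries.
Rows 1 and 3 agree on X1, X2; apply X1, X2→X4 and equate their X4 entries.
Row 1 is now all distinguished symbols — the join is lossless.

Yes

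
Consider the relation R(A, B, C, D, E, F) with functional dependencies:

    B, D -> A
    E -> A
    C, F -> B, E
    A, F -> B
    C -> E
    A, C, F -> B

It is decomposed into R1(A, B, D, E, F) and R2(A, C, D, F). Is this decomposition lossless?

Common attributes: R1 ∩ R2 = {A, D, F}.
Closure of {A, D, F}: A, F → B applies, adding B. So (A, D, F)⁺ = {A, B, D, F}.
The closure contains neither all of R1 = {A, B, D, E, F} nor all of R2 = {A, C, D, F}, so the common attributes are not a superkey of either fragment. The join is lossy.

No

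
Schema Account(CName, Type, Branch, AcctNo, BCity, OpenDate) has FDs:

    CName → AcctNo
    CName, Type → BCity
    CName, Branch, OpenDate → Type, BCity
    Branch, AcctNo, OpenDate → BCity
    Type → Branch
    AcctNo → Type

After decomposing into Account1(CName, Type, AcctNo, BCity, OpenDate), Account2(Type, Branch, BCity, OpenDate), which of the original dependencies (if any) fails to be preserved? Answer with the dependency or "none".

none

CName → AcctNo lies within Account1.
CName, Type → BCity lies within Account1.
CName, Branch, OpenDate → Type, BCity: restricted closure across fragments reaches Type, BCity.
Branch, AcctNo, OpenDate → BCity: restricted closure across fragments reaches BCity.
Type → Branch lies within Account2.
AcctNo → Type lies within Account1.
Every dependency is enforceable on the fragments, so the decomposition is dependency-preserving.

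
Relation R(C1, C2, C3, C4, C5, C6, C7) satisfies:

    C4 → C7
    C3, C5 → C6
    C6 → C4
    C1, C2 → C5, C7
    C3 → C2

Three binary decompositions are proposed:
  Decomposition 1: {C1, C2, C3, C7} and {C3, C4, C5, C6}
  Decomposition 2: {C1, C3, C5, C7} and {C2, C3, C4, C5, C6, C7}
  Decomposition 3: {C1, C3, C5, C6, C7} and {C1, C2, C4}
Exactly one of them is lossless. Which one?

Decomposition 1: common = {C3}, closure = {C2, C3} → lossy.
Decomposition 2: common = {C3, C5, C7}, closure = {C2, C3, C4, C5, C6, C7} → lossless.
Decomposition 3: common = {C1}, closure = {C1} → lossy.

Decomposition 2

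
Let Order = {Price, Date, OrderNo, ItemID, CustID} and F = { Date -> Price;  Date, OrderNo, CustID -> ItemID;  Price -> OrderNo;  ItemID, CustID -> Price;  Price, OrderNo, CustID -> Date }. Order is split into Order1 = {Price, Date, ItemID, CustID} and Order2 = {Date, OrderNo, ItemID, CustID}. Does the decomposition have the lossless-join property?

Yes

Common attributes: Order1 ∩ Order2 = {Date, ItemID, CustID}.
Closure of {Date, ItemID, CustID}: Date → Price applies, adding Price; Price → OrderNo applies, adding OrderNo. So (Date, ItemID, CustID)⁺ = {Price, Date, OrderNo, ItemID, CustID}.
This closure contains every attribute of Order1, so Order1 ∩ Order2 → Order1. The join is lossless.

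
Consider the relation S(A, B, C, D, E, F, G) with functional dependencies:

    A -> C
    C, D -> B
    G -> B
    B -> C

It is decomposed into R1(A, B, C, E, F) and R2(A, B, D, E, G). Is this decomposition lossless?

Common attributes: R1 ∩ R2 = {A, B, E}.
Closure of {A, B, E}: A → C applies, adding C. So (A, B, E)⁺ = {A, B, C, E}.
The closure contains neither all of R1 = {A, B, C, E, F} nor all of R2 = {A, B, D, E, G}, so the common attributes are not a superkey of either fragment. The join is lossy.

No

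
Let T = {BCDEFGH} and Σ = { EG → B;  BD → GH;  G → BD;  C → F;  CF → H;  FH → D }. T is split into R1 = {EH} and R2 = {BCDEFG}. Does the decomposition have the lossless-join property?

Common attributes: R1 ∩ R2 = {E}.
No dependency enlarges {E}, so (E)⁺ = {E}.
The closure contains neither all of R1 = {EH} nor all of R2 = {BCDEFG}, so the common attributes are not a superkey of either fragment. The join is lossy.

No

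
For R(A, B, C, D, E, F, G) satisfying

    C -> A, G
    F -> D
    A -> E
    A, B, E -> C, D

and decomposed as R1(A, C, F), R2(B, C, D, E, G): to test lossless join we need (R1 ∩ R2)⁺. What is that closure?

R1 ∩ R2 = {C}.
C → A, G applies, adding A, G
A → E applies, adding E
Closure: {A, C, E, G}.

A, C, E, G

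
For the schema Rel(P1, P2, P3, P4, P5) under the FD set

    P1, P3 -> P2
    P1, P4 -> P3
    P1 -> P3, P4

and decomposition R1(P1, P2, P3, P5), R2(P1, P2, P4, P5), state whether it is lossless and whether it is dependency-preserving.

lossless and dependency-preserving

Lossless test: (P1, P2, P5)⁺ = {P1, P2, P3, P4, P5}, which contains all of one fragment — lossless.
Dependency preservation: P1, P4 → P3; P1 → P3, P4 are not contained in any single fragment, but the restricted closure of each left-hand side across the fragments still reaches the right-hand side; the remaining FDs each lie inside some fragment. All dependencies are preserved.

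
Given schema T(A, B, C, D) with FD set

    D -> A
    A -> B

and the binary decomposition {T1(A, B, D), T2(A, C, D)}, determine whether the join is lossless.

Yes

Common attributes: T1 ∩ T2 = {A, D}.
Closure of {A, D}: A → B applies, adding B. So (A, D)⁺ = {A, B, D}.
This closure contains every attribute of T1, so T1 ∩ T2 → T1. The join is lossless.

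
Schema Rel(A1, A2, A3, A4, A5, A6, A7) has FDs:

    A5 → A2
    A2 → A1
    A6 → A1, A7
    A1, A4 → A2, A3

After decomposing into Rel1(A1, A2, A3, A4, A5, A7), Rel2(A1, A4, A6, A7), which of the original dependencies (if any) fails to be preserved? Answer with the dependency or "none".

A5 → A2 lies within Rel1.
A2 → A1 lies within Rel1.
A6 → A1, A7 lies within Rel2.
A1, A4 → A2, A3 lies within Rel1.
Every dependency is enforceable on the fragments, so the decomposition is dependency-preserving.

none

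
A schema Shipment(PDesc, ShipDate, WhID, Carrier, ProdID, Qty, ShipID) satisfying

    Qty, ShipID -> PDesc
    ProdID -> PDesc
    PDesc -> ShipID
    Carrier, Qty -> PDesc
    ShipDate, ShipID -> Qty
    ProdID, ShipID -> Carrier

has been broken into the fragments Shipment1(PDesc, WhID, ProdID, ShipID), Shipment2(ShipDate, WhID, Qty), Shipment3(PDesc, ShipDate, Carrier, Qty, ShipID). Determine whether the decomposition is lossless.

No

Chase test. Columns are PDesc, ShipDate, WhID, Carrier, ProdID, Qty, ShipID; row i has aⱼ where attribute j ∈ Shipmenti, else bᵢⱼ.
Initial tableau (one row per fragment):
  row 1: a1 b12 a3 b14 a5 b16 a7
  row 2: b21 a2 a3 b24 b25 a6 b27
  row 3: a1 a2 b33 a4 b35 a6 a7
No row becomes fully distinguished — the join is lossy.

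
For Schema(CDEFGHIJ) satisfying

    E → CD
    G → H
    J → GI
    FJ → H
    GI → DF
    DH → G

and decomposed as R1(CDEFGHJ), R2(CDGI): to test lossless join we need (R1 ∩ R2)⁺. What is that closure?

R1 ∩ R2 = {CDG}.
G → H applies, adding H
Closure: {CDGH}.

CDGH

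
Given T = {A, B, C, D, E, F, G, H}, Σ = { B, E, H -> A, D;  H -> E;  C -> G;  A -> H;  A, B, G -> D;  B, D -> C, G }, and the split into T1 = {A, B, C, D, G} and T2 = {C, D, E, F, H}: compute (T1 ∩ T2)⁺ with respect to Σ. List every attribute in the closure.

T1 ∩ T2 = {C, D}.
C → G applies, adding G
Closure: {C, D, G}.

C, D, G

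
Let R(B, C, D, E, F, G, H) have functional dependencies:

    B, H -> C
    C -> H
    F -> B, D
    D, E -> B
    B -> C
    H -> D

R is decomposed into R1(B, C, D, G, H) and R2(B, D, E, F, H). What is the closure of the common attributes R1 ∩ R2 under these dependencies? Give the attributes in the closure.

R1 ∩ R2 = {B, D, H}.
B, H → C applies, adding C
Closure: {B, C, D, H}.

B, C, D, H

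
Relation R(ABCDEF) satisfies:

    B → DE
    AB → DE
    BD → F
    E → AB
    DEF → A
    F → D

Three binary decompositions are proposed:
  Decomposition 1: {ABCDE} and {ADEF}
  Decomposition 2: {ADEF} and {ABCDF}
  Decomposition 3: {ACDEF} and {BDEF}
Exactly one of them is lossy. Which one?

Decomposition 1: common = {ADE}, closure = {ABDEF} → lossless.
Decomposition 2: common = {ADF}, closure = {ADF} → lossy.
Decomposition 3: common = {DEF}, closure = {ABDEF} → lossless.

Decomposition 2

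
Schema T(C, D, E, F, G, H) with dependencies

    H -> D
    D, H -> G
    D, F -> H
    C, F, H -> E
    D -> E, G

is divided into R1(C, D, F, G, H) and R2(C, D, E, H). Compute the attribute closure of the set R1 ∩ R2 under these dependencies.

C, D, E, G, H

R1 ∩ R2 = {C, D, H}.
D, H → G applies, adding G
D → E, G applies, adding E
Closure: {C, D, E, G, H}.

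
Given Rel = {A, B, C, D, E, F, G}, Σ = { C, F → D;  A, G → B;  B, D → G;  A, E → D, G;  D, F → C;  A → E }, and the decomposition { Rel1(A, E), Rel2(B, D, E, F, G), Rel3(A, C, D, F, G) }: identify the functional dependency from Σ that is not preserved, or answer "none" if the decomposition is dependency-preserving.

Check A, G → B: no single fragment contains all of {A, B, G}, and the restricted closure of {A, G} across the fragments never reaches {B}.
C, F → D is preserved.
B, D → G is preserved.
A, E → D, G is preserved.
D, F → C is preserved.
A → E is preserved.

A, G → B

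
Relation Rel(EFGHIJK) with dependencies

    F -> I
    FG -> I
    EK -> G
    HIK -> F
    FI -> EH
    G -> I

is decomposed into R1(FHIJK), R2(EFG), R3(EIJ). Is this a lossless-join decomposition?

Chase test. Columns are EFGHIJK; row i has aⱼ where attribute j ∈ Ri, else bᵢⱼ.
Initial tableau (one row per fragment):
  row 1: b11 a2 b13 a4 a5 a6 a7
  row 2: a1 a2 a3 b24 b25 b26 b27
  row 3: a1 b32 b33 b34 a5 a6 b37
Rows 1 and 2 agree on F; apply F→I and equate their I entries.
Rows 1 and 2 agree on FI; apply FI→EH and equate their EH entries.
No row becomes fully distinguished — the join is lossy.

No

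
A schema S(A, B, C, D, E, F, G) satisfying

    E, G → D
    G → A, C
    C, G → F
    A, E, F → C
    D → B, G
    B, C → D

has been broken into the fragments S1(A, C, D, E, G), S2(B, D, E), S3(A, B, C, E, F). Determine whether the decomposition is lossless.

Chase test. Columns are A, B, C, D, E, F, G; row i has aⱼ where attribute j ∈ Si, else bᵢⱼ.
Initial tableau (one row per fragment):
  row 1: a1 b12 a3 a4 a5 b16 a7
  row 2: b21 a2 b23 a4 a5 b26 b27
  row 3: a1 a2 a3 b34 a5 a6 b37
Rows 1 and 2 agree on D; apply D→B, G and equate their B, G entries.
Rows 1 and 3 agree on B, C; apply B, C→D and equate their D entries.
Rows 1 and 2 agree on G; apply G→A, C and equate their A, C entries.
Rows 1 and 2 agree on C, G; apply C, G→F and equate their F entries.
Rows 1 and 3 agree on D; apply D→B, G and equate their B, G entries.
Rows 1 and 3 agree on C, G; apply C, G→F and equate their F entries.
Row 1 is now all distinguished symbols — the join is lossless.

Yes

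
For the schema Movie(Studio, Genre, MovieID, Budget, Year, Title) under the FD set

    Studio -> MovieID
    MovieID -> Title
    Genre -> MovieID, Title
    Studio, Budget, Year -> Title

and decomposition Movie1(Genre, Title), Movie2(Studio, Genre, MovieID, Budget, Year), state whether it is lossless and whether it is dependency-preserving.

lossless but not dependency-preserving

Lossless test: (Genre)⁺ = {Genre, MovieID, Title}, which contains all of one fragment — lossless.
Dependency preservation: the restricted closure of {MovieID} across the fragments never reaches {Title}, so MovieID → Title cannot be enforced without a join — not preserved.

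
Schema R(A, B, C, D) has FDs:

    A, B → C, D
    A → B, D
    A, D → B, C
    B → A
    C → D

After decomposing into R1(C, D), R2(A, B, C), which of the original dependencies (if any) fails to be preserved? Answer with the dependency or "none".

A, B → C, D: restricted closure across fragments reaches C, D.
A → B, D: restricted closure across fragments reaches B, D.
A, D → B, C: restricted closure across fragments reaches B, C.
B → A lies within R2.
C → D lies within R1.
Every dependency is enforceable on the fragments, so the decomposition is dependency-preserving.

none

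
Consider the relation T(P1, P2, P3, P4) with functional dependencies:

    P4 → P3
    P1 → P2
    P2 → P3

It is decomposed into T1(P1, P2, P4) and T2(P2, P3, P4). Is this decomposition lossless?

Yes

Common attributes: T1 ∩ T2 = {P2, P4}.
Closure of {P2, P4}: P4 → P3 applies, adding P3. So (P2, P4)⁺ = {P2, P3, P4}.
This closure contains every attribute of T2, so T1 ∩ T2 → T2. The join is lossless.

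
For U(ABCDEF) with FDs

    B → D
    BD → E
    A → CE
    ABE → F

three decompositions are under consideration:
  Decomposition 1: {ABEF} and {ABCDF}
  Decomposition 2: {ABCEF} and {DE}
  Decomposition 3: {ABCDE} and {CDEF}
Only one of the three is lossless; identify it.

Decomposition 1: common = {ABF}, closure = {ABCDEF} → lossless.
Decomposition 2: common = {E}, closure = {E} → lossy.
Decomposition 3: common = {CDE}, closure = {CDE} → lossy.

Decomposition 1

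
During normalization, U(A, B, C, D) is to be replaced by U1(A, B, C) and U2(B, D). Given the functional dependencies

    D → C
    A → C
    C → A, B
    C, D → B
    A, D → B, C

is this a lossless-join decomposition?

Common attributes: U1 ∩ U2 = {B}.
No dependency enlarges {B}, so (B)⁺ = {B}.
The closure contains neither all of U1 = {A, B, C} nor all of U2 = {B, D}, so the common attributes are not a superkey of either fragment. The join is lossy.

No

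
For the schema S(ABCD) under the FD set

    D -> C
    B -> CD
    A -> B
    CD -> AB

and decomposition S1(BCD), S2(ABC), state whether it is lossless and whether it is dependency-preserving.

lossless and dependency-preserving

Lossless test: (BC)⁺ = {ABCD}, which contains all of one fragment — lossless.
Dependency preservation: CD → AB is not contained in any single fragment, but the restricted closure of its left-hand side across the fragments still reaches the right-hand side; the remaining FDs each lie inside some fragment. All dependencies are preserved.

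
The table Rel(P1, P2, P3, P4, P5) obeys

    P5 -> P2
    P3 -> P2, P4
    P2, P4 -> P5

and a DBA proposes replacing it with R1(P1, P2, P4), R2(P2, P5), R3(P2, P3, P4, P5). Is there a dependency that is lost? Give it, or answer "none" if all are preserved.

none

P5 → P2 lies within R2.
P3 → P2, P4 lies within R3.
P2, P4 → P5 lies within R3.
Every dependency is enforceable on the fragments, so the decomposition is dependency-preserving.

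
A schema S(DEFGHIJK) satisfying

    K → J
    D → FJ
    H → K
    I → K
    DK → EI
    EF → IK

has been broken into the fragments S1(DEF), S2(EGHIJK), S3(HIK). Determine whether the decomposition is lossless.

Chase test. Columns are DEFGHIJK; row i has aⱼ where attribute j ∈ Si, else bᵢⱼ.
Initial tableau (one row per fragment):
  row 1: a1 a2 a3 b14 b15 b16 b17 b18
  row 2: b21 a2 b23 a4 a5 a6 a7 a8
  row 3: b31 b32 b33 b34 a5 a6 b37 a8
Rows 2 and 3 agree on K; apply K→J and equate their J entries.
No row becomes fully distinguished — the join is lossy.

No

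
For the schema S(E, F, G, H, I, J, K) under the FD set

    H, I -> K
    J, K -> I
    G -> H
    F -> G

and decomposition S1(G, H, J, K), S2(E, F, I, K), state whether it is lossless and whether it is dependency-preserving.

Lossless test: (K)⁺ = {K}, which is a superkey of neither fragment — lossy.
Dependency preservation: the restricted closure of {H, I} across the fragments never reaches {K}, so H, I → K cannot be enforced without a join — not preserved.

lossy and not dependency-preserving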